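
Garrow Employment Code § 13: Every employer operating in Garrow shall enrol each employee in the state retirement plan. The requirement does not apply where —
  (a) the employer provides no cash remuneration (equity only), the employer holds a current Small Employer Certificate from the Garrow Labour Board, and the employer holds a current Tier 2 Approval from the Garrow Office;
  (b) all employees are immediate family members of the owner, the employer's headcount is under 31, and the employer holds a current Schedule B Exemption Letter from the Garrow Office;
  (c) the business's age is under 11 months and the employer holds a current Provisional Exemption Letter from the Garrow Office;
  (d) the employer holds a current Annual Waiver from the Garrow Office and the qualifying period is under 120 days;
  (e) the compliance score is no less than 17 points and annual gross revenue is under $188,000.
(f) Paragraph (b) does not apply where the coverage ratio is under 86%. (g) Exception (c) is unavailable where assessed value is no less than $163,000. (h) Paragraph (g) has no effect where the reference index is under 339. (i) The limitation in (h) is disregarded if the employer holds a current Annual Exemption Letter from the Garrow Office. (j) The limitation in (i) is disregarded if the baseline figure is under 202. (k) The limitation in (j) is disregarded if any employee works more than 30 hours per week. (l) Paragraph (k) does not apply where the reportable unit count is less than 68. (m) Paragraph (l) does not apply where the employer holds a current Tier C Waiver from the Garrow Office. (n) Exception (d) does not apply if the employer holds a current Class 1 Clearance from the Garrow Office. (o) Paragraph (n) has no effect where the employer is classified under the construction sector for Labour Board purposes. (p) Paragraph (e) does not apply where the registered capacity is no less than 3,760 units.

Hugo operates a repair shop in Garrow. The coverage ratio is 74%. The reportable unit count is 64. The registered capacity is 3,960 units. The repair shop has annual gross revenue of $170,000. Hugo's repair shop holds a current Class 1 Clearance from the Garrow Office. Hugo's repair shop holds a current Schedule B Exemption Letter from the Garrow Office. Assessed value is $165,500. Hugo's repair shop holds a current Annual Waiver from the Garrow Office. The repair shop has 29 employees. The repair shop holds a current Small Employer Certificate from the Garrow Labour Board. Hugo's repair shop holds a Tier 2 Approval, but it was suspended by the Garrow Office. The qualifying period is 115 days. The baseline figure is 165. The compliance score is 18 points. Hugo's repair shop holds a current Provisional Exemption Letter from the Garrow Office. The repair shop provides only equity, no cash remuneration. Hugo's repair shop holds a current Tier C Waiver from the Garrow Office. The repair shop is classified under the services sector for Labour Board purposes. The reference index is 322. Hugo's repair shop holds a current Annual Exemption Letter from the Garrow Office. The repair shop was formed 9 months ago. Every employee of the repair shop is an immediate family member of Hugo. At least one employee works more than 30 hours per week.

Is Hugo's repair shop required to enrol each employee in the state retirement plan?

Yes — Hugo's repair shop must enrol each employee in the state retirement plan.

Exception (a) requires that the employer holds a current Tier 2 Approval from the Garrow Office; but the Tier 2 Approval is not current, so (a) is unavailable.
Exception (b): every employee is an immediate family member; the employer's headcount is 29, under the 31 limit; a current Schedule B Exemption Letter is held — every condition holds. Turning to paragraph (f): (f) operates against (b): the coverage ratio is 74%, under the 86% limit. (b) is therefore removed.
Exception (c): the business's age is 9 months, under the 11 months limit; a current Provisional Exemption Letter is held — every condition holds. But applying paragraphs (g)–(m): (g) applies — assessed value is $165,500, meeting the $163,000 threshold. (h) would limit (g) — the reference index is 322, under the 339 limit — but (i) sets (h) aside: (i) operates — a current Annual Exemption Letter is held. (j) is engaged (the baseline figure is 165, under the 202 limit), but is overridden by (k): (k) is engaged — at least one employee exceeds 30 hours/week. (l) operates (the reportable unit count is 64, less than the 68 limit), but yields to (m): (m) operates against (l): a current Tier C Waiver is held. Exception (c) does not apply.
Exception (d)'s conditions are all satisfied: a current Annual Waiver is held; the qualifying period is 115 days, under the 120 days limit. But applying paragraphs (n)–(o): (n) operates against (d): a current Class 1 Clearance is held. (o) does not operate here (the repair shop is classified under the services sector), so (n) stands. Exception (d) does not apply.
All of (e)'s requirements are met (the compliance score is 18 points, meeting the 17 points threshold; annual gross revenue is $170,000, under the $188,000 limit). But applying paragraph (p): (p) operates against (e): the registered capacity is 3,960 units, meeting the 3,760 units threshold. So (e) is unavailable.
No exception is made out. Hugo's repair shop falls within the general rule.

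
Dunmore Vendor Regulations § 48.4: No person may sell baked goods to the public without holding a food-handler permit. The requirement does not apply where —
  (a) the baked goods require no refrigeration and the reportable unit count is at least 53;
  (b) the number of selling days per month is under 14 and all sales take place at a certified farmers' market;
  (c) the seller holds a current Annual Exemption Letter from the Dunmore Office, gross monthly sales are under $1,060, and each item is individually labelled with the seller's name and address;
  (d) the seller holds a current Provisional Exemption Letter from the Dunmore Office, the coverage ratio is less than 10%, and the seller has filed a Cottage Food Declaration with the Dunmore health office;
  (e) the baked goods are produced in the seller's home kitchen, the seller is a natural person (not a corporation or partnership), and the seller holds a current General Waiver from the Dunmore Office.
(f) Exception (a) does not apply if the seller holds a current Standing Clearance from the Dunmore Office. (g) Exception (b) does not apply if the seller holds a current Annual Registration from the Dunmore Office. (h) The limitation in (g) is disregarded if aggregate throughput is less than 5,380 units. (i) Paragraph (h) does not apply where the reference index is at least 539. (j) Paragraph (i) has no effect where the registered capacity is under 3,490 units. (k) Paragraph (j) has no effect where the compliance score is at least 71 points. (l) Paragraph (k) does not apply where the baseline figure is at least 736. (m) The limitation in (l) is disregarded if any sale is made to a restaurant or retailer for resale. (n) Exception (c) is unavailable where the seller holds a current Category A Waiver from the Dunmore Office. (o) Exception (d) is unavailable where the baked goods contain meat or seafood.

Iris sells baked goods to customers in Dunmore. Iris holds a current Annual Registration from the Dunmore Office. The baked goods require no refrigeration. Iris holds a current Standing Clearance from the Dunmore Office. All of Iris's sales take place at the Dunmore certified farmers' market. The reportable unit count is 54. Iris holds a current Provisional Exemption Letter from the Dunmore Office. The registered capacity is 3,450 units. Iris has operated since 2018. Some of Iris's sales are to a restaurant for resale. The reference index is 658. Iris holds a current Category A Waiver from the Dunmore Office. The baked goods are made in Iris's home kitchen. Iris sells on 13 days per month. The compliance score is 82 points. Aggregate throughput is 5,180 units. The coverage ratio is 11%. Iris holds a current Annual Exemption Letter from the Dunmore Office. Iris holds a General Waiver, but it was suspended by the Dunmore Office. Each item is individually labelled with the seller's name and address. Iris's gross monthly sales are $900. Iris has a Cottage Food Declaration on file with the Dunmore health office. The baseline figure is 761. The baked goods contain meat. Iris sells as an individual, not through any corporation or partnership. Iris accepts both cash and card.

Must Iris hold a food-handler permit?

Yes — Iris must hold a food-handler permit.

All of (a)'s requirements are met (the baked goods are shelf-stable; the reportable unit count is 54, meeting the 53 threshold). But: (f) operates against (a): a current Standing Clearance is held. (a) is therefore removed.
Exception (b)'s conditions are all satisfied: the number of selling days per month is 13, under the 14 limit; all sales are at a certified farmers' market. But applying paragraphs (g)–(m): (g) applies — a current Annual Registration is held. (h) would limit (g) — aggregate throughput is 5,180 units, less than the 5,380 units limit — but (i) sets (h) aside: (i) applies — the reference index is 658, meeting the 539 threshold. (j) would limit (i) — the registered capacity is 3,450 units, under the 3,490 units limit — but (k) sets (j) aside: (k) operates against (j): the compliance score is 82 points, meeting the 71 points threshold. (l) would limit (k) — the baseline figure is 761, meeting the 736 threshold — but (m) sets (l) aside: (m) is triggered — some sales are to a restaurant for resale. (b) is therefore removed.
Exception (c)'s conditions are all satisfied: a current Annual Exemption Letter is held; gross monthly sales are $900, under the $1,060 limit; items are individually labelled. However, paragraph (n) must be considered: (n) is triggered — a current Category A Waiver is held. Exception (c) does not apply.
Exception (d) fails — the coverage ratio is 11%, not less than 10%.
Exception (e) does not apply: there is no General Waiver in force.
No exception is made out. Iris falls within the general rule.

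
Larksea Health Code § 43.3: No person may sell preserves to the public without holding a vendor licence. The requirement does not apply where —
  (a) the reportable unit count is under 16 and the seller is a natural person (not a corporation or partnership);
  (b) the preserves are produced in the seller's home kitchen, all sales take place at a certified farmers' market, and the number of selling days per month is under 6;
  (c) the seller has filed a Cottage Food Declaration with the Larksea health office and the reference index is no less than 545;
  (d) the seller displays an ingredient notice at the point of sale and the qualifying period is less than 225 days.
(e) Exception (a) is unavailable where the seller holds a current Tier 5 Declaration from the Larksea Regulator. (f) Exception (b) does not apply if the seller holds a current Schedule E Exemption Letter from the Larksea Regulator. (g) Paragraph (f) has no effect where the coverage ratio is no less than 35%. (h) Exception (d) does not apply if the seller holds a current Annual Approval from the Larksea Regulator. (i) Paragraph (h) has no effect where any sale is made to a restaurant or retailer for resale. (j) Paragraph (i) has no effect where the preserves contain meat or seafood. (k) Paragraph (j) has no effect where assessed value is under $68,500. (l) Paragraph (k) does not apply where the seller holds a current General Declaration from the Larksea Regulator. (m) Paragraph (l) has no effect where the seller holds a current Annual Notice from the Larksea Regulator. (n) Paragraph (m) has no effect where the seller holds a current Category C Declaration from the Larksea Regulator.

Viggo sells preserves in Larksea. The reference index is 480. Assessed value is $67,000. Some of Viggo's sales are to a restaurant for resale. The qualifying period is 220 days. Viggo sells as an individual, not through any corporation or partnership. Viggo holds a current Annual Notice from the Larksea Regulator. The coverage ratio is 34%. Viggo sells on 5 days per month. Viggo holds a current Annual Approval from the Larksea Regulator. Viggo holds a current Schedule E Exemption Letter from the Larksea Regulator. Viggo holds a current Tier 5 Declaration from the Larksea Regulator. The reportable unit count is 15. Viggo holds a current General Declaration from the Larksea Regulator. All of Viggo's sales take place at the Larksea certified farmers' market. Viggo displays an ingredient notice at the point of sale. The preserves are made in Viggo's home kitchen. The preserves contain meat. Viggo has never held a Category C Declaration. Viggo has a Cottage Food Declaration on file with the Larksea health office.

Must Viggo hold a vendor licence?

No — exception (d) applies; Viggo is not required to hold a vendor licence.

Exception (a): the reportable unit count is 15, under the 16 limit; the seller is a natural person — every condition holds. But: (e) operates against (a): a current Tier 5 Declaration is held. (a) is therefore removed.
Exception (b) is satisfied on its face — the preserves are home-kitchen produced; all sales are at a certified farmers' market; the number of selling days per month is 5, under the 6 limit. Turning to paragraphs (f)–(g): (f) operates against (b): a current Schedule E Exemption Letter is held. (g), which would lift (f), is inapplicable — the coverage ratio is 34%, short of 35%. Exception (b) does not apply.
Exception (c) fails — the reference index is 480, short of 545.
Exception (d) is satisfied on its face — an ingredient notice is displayed; the qualifying period is 220 days, less than the 225 days limit. As to paragraphs (h)–(n): (h) would limit (d) — a current Annual Approval is held — but (i) sets (h) aside: (i) is triggered — some sales are to a restaurant for resale. (j) is triggered (the preserves contain meat), but is overridden by (k): (k) applies — assessed value is $67,000, under the $68,500 limit. (l) applies (a current General Declaration is held), but is overridden by (m): (m) operates against (l): a current Annual Notice is held. (n) does not operate here (no current Category C Declaration is held), so (m) stands. So (d) applies.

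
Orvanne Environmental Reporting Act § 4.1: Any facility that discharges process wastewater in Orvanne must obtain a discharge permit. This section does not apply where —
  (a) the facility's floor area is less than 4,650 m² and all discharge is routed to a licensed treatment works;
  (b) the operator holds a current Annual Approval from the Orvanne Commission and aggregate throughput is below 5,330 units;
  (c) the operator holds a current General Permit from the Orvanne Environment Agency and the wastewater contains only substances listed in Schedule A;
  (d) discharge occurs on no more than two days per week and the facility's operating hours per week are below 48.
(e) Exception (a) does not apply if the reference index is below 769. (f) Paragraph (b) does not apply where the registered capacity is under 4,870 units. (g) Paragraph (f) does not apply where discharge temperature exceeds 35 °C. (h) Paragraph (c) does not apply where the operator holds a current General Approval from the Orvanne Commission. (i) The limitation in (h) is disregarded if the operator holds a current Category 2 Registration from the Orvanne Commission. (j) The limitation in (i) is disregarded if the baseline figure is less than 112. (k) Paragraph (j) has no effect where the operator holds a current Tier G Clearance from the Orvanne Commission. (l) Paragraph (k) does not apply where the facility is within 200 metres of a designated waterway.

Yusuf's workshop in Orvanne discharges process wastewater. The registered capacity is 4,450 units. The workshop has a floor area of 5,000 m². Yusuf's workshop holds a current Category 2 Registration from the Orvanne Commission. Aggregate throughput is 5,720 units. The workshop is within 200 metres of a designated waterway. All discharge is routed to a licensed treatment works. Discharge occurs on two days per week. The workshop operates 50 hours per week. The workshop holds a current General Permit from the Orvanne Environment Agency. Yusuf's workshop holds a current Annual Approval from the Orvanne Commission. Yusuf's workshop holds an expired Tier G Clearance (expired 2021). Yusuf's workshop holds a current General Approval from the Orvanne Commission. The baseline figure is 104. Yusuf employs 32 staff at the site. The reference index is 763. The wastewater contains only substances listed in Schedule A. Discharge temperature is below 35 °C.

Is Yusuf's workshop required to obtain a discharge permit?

Exception (a) fails — the facility's floor area is 5,000 m², not less than 4,650 m².
Exception (b) does not apply: aggregate throughput is 5,720 units, not below 5,330 units.
Exception (c)'s conditions are all satisfied: a current General Permit is held; the wastewater is Schedule-A-only. But applying paragraphs (h)–(l): (h) is triggered — a current General Approval is held. (i) is engaged (a current Category 2 Registration is held), but is overridden by (j): (j) applies — the baseline figure is 104, less than the 112 limit. (k) is not engaged (there is no Tier G Clearance in force), so (j) stands. Exception (c) does not apply.
Exception (d) requires that the facility's operating hours per week are below 48; but the facility's operating hours per week are 50, not below 48, so (d) is unavailable.
No exception applies. The general rule governs.

Yes — Yusuf's workshop must obtain a discharge permit.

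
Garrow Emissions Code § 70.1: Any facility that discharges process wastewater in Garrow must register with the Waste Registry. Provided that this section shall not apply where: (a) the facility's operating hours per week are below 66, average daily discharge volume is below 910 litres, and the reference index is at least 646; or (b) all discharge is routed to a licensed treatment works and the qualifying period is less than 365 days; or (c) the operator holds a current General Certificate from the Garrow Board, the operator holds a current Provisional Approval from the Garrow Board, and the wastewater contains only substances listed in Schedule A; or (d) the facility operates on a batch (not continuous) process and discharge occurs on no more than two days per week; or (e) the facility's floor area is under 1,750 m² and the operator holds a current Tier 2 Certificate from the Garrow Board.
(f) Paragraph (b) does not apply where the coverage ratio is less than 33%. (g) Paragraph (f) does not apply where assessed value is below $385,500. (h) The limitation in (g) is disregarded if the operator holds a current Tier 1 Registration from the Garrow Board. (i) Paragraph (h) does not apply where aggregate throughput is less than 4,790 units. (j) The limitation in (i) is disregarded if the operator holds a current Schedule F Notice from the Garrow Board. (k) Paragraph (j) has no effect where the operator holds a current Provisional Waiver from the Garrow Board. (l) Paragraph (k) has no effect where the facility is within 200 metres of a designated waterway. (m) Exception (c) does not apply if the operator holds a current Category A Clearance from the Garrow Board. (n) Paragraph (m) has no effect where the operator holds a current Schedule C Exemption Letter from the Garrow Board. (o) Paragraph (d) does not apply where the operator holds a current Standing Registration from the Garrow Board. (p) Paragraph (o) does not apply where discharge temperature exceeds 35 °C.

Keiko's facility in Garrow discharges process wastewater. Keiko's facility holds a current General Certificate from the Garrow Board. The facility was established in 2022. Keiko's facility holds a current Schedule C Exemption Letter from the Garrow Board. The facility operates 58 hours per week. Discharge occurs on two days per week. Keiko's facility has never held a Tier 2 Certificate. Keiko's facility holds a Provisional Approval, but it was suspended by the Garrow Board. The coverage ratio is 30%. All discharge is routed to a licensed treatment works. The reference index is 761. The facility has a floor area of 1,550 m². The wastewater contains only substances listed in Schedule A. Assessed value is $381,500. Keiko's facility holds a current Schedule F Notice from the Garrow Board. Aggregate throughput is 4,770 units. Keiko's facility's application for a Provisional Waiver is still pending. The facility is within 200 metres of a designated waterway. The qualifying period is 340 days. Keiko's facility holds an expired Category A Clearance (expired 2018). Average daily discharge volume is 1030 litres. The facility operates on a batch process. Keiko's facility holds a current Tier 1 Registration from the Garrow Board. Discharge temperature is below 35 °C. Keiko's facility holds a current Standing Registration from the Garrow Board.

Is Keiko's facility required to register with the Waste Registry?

Yes — Keiko's facility must register with the Waste Registry.

Exception (a) fails — average daily discharge volume is 1030 litres, not below 910 litres.
Exception (b) is satisfied on its face — discharge is routed to a licensed treatment works; the qualifying period is 340 days, less than the 365 days limit. Turning to paragraphs (f)–(l): (f) operates — the coverage ratio is 30%, less than the 33% limit. (g) operates (assessed value is $381,500, below the $385,500 limit), but is displaced by (h): (h) is triggered — a current Tier 1 Registration is held. (i) would limit (h) — aggregate throughput is 4,770 units, less than the 4,790 units limit — but (j) sets (i) aside: (j) operates — a current Schedule F Notice is held. (k), which would lift (j), is inapplicable — no current Provisional Waiver is held. Exception (b) does not apply.
Exception (c) requires that the operator holds a current Provisional Approval from the Garrow Board; but no current Provisional Approval is held, so (c) is unavailable.
Exception (d) is satisfied on its face — the facility operates on a batch process; discharge occurs on no more than two days per week. Turning to paragraphs (o)–(p): (o) applies — a current Standing Registration is held. (p), which would lift (o), is inapplicable — discharge temperature is below 35 °C. Exception (d) does not apply.
Exception (e) does not apply: there is no Tier 2 Certificate in force.
None of the exceptions is available; § 70.1 applies in full.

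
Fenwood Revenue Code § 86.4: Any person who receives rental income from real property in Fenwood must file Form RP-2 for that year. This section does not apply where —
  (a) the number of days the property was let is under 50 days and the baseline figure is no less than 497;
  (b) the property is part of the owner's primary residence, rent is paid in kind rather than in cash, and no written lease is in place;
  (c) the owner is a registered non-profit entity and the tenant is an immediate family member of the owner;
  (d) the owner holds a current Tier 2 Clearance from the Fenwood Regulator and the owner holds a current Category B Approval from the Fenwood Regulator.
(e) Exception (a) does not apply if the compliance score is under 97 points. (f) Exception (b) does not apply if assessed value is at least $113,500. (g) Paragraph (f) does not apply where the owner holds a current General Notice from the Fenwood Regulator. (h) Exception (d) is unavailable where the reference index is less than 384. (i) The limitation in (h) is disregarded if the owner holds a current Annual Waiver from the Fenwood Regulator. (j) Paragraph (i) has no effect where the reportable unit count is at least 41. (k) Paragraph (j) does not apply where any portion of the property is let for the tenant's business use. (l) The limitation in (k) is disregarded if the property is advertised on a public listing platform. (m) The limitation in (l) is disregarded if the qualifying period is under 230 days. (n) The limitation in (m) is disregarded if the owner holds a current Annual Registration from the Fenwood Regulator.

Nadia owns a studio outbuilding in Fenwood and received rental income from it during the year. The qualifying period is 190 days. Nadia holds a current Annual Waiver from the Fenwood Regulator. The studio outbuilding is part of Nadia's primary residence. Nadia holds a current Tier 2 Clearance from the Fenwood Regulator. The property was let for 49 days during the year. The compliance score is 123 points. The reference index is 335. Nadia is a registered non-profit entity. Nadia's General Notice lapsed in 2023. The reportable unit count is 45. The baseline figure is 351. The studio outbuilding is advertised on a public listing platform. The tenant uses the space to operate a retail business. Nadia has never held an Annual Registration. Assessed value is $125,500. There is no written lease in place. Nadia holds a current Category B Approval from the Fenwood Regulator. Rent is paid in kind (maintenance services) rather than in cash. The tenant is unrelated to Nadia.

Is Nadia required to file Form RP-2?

Exception (a) does not apply: the baseline figure is 351, short of 497.
Exception (b): the studio outbuilding is part of the primary residence; rent is paid in kind; there is no written lease — every condition holds. But applying paragraphs (f)–(g): (f) is engaged — assessed value is $125,500, meeting the $113,500 threshold. (g) is inapplicable (no current General Notice is held), so (f) stands. So (b) is unavailable.
Exception (c) fails — the tenant is unrelated to the owner.
Exception (d): a current Tier 2 Clearance is held; a current Category B Approval is held — every condition holds. Considering the limiting provisions: (h) applies (the reference index is 335, less than the 384 limit), but is overridden by (i): (i) applies — a current Annual Waiver is held. (j) is triggered (the reportable unit count is 45, meeting the 41 threshold), but is displaced by (k): (k) applies — the space is let for business use. (l) operates (the property is publicly advertised), but yields to (m): (m) operates against (l): the qualifying period is 190 days, under the 230 days limit. (n), which would lift (m), is not triggered — there is no Annual Registration in force. (d) remains available.

No — exception (d) applies; Nadia is not required to file Form RP-2.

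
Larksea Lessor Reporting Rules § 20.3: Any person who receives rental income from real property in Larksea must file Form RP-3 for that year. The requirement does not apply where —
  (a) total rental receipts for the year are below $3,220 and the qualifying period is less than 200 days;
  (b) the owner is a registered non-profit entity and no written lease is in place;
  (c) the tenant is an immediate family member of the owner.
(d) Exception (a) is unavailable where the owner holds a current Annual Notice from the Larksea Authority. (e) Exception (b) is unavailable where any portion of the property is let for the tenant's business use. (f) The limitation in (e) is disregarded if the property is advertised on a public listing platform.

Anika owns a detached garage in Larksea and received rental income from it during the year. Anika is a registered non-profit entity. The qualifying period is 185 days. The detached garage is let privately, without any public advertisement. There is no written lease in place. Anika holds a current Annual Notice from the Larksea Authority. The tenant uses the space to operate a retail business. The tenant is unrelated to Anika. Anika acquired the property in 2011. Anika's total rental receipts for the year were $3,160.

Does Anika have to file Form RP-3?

Yes — Anika must file Form RP-3.

All of (a)'s requirements are met (total rental receipts for the year are $3,160, below the $3,220 limit; the qualifying period is 185 days, less than the 200 days limit). But: (d) operates against (a): a current Annual Notice is held. (a) is therefore removed.
All of (b)'s requirements are met (Anika is a registered non-profit; there is no written lease). Turning to paragraphs (e)–(f): (e) operates against (b): the space is let for business use. (f), which would lift (e), is not engaged — the property is let privately without advertisement. (b) is therefore removed.
Exception (c) fails — the tenant is unrelated to the owner.
Every exception is unavailable, so the rule governs.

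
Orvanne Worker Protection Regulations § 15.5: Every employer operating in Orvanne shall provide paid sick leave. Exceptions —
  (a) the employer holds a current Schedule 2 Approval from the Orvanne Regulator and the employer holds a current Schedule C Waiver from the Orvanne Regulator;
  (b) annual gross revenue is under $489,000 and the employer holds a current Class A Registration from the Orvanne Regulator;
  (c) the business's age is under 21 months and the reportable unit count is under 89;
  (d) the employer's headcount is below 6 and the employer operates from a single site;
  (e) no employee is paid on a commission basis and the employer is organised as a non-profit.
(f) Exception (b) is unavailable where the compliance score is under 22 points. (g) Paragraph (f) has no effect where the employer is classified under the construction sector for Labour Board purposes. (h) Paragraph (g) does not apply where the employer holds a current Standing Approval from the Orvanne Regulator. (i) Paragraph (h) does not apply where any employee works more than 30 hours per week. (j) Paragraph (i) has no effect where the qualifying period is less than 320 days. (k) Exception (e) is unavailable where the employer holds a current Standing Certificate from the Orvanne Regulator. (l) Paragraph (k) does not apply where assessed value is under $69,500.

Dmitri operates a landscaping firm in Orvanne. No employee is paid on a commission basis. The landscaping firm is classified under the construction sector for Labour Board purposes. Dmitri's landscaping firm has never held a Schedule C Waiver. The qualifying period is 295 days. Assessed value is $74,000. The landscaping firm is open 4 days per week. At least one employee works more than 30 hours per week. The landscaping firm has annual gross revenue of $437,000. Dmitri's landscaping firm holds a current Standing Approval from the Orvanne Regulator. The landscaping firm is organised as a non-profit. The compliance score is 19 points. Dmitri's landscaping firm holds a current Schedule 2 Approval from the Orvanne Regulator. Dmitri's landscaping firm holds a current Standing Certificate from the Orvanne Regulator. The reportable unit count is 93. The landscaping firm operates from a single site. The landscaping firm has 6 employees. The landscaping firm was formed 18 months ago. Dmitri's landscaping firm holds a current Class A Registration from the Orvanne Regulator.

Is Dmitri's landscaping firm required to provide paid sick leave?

Exception (a) requires that the employer holds a current Schedule C Waiver from the Orvanne Regulator; but no current Schedule C Waiver is held, so (a) is unavailable.
Exception (b): annual gross revenue is $437,000, under the $489,000 limit; a current Class A Registration is held — every condition holds. Turning to paragraphs (f)–(j): (f) is engaged — the compliance score is 19 points, under the 22 points limit. (g) is triggered (the landscaping firm is classified under the construction sector), but is displaced by (h): (h) operates against (g): a current Standing Approval is held. (i) would limit (h) — at least one employee exceeds 30 hours/week — but (j) sets (i) aside: (j) operates against (i): the qualifying period is 295 days, less than the 320 days limit. So (b) is unavailable.
Exception (c) does not apply: the reportable unit count is 93, not under 89.
Exception (d) fails — the employer's headcount is 6, not below 6.
Exception (e)'s conditions are all satisfied: no employee is paid on commission; the employer is a non-profit. But: (k) is engaged — a current Standing Certificate is held. (l) is not engaged (assessed value is $74,000, not under $69,500), so (k) stands. Exception (e) does not apply.
No exception applies. The general rule governs.

Yes — Dmitri's landscaping firm must provide paid sick leave.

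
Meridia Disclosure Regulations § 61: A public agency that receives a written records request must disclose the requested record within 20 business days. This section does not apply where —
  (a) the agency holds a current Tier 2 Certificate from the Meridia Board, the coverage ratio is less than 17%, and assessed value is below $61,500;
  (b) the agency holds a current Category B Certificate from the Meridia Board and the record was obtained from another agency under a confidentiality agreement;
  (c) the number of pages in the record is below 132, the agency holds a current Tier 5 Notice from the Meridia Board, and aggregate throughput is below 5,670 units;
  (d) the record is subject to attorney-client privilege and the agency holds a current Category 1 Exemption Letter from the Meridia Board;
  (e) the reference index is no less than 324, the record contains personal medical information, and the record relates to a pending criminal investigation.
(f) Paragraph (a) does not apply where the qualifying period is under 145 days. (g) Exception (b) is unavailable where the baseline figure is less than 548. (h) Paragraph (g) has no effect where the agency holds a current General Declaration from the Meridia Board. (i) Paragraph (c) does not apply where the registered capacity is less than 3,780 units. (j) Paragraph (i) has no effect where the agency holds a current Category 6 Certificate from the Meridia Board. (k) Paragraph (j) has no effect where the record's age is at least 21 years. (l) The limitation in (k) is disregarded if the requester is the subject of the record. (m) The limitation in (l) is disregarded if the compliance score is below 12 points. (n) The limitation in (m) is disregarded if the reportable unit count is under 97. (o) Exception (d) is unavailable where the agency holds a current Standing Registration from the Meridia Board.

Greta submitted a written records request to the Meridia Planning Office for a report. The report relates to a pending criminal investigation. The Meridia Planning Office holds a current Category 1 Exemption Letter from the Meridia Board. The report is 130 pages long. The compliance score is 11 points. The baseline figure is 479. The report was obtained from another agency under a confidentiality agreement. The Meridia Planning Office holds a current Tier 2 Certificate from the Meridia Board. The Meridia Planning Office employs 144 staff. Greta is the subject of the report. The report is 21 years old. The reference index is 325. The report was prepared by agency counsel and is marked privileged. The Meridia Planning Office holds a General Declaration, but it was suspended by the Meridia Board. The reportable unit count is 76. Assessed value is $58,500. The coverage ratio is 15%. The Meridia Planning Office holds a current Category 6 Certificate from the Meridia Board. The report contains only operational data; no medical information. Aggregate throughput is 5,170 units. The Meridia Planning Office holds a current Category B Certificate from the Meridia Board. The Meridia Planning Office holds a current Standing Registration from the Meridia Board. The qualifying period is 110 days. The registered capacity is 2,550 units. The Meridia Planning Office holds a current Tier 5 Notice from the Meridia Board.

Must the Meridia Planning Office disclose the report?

No — exception (c) applies; the Meridia Planning Office is not required to disclose the report.

Exception (a)'s conditions are all satisfied: a current Tier 2 Certificate is held; the coverage ratio is 15%, less than the 17% limit; assessed value is $58,500, below the $61,500 limit. But: (f) is triggered — the qualifying period is 110 days, under the 145 days limit. (a) is therefore removed.
All of (b)'s requirements are met (a current Category B Certificate is held; the report was obtained under a confidentiality agreement). But: (g) operates — the baseline figure is 479, less than the 548 limit. (h) is inapplicable (there is no General Declaration in force), so (g) stands. (b) is therefore removed.
Exception (c) is satisfied on its face — the number of pages in the record is 130, below the 132 limit; a current Tier 5 Notice is held; aggregate throughput is 5,170 units, below the 5,670 units limit. As to paragraphs (i)–(n): (i) is engaged (the registered capacity is 2,550 units, less than the 3,780 units limit), but is overridden by (j): (j) is triggered — a current Category 6 Certificate is held. (k) would limit (j) — the record's age is 21 years, meeting the 21 years threshold — but (l) sets (k) aside: (l) operates against (k): Greta is the subject of the report. (m) would limit (l) — the compliance score is 11 points, below the 12 points limit — but (n) sets (m) aside: (n) operates against (m): the reportable unit count is 76, under the 97 limit. So (c) applies.
Exception (d)'s conditions are all satisfied: the report is privileged; a current Category 1 Exemption Letter is held. Turning to paragraph (o): (o) operates against (d): a current Standing Registration is held. So (d) is unavailable.
Exception (e) fails — the report contains only operational data.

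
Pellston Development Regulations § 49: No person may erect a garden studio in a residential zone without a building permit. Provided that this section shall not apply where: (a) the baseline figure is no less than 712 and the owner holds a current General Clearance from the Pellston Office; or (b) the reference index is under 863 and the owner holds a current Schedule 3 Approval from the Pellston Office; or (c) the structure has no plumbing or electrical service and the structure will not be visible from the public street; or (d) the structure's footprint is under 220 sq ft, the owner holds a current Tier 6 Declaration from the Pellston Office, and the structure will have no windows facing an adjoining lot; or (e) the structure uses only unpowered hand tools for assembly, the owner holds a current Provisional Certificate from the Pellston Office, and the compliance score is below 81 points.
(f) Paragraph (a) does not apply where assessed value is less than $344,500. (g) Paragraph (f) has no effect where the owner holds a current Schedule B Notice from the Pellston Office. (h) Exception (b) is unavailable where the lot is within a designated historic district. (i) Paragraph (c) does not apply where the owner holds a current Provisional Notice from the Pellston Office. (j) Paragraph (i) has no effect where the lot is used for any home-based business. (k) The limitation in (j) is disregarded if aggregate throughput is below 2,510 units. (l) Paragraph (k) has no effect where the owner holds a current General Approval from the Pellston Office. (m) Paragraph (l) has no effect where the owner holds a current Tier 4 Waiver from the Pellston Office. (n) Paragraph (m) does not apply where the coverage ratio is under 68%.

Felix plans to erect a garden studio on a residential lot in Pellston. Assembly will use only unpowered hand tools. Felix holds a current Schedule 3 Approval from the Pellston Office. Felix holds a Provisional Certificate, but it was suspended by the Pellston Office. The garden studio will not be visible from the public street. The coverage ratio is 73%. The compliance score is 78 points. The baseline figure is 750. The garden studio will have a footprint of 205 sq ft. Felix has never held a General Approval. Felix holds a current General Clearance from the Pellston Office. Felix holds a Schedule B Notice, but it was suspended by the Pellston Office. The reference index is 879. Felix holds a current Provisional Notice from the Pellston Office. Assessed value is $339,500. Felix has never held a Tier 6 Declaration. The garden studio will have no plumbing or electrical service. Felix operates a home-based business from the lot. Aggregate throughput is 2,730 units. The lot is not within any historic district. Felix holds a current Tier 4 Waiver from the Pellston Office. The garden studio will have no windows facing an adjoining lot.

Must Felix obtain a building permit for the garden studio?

Exception (a): the baseline figure is 750, meeting the 712 threshold; a current General Clearance is held — every condition holds. But: (f) operates against (a): assessed value is $339,500, less than the $344,500 limit. (g) is not engaged (there is no Schedule B Notice in force), so (f) stands. (a) is therefore removed.
Exception (b) does not apply: the reference index is 879, not under 863.
Exception (c)'s conditions are all satisfied: there is no plumbing or electrical service; the structure will not be visible from the street. Considering the limiting provisions: (i) is triggered (a current Provisional Notice is held), but is displaced by (j): (j) is engaged — a home-based business operates on the lot. (k) does not operate here (aggregate throughput is 2,730 units, not below 2,510 units), so (j) stands. So (c) applies.
Exception (d) fails — no current Tier 6 Declaration is held.
Exception (e) requires that the owner holds a current Provisional Certificate from the Pellston Office; but there is no Provisional Certificate in force, so (e) is unavailable.

No — exception (c) applies; Felix does not need a building permit.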